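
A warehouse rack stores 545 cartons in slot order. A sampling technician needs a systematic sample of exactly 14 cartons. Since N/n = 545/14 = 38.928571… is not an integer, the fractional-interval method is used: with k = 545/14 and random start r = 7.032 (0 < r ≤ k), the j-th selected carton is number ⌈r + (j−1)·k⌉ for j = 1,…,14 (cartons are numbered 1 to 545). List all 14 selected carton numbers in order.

8, 46, 85, 124, 163, 202, 241, 280, 319, 358, 397, 436, 475, 514

j=1: r + 0k = 7.032 → ⌈·⌉ = 8
j=2: r + 1k = 45.960571… → ⌈·⌉ = 46
j=3: r + 2k = 84.889142… → ⌈·⌉ = 85
j=4: r + 3k = 123.817714… → ⌈·⌉ = 124
j=5: r + 4k = 162.746285… → ⌈·⌉ = 163
j=6: r + 5k = 201.674857… → ⌈·⌉ = 202
j=7: r + 6k = 240.603428… → ⌈·⌉ = 241
j=8: r + 7k = 279.532 → ⌈·⌉ = 280
j=9: r + 8k = 318.460571… → ⌈·⌉ = 319
j=10: r + 9k = 357.389142… → ⌈·⌉ = 358
j=11: r + 10k = 396.317714… → ⌈·⌉ = 397
j=12: r + 11k = 435.246285… → ⌈·⌉ = 436
j=13: r + 12k = 474.174857… → ⌈·⌉ = 475
j=14: r + 13k = 513.103428… → ⌈·⌉ = 514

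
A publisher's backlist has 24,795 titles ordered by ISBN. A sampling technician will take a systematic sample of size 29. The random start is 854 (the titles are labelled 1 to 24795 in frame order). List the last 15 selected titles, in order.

k = N/n = 24795/29 = 855
15th selection = 854 + 14×855 = 12824
16th: 12824 + 855 = 13679
17th: 13679 + 855 = 14534
18th: 14534 + 855 = 15389
19th: 15389 + 855 = 16244
20th: 16244 + 855 = 17099
21st: 17099 + 855 = 17954
22nd: 17954 + 855 = 18809
23rd: 18809 + 855 = 19664
24th: 19664 + 855 = 20519
25th: 20519 + 855 = 21374
26th: 21374 + 855 = 22229
27th: 22229 + 855 = 23084
28th: 23084 + 855 = 23939
29th: 23939 + 855 = 24794

12824, 13679, 14534, 15389, 16244, 17099, 17954, 18809, 19664, 20519, 21374, 22229, 23084, 23939, 24794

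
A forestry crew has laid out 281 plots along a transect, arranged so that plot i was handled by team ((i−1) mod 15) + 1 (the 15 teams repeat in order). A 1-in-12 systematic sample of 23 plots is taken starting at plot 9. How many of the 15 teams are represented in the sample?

Consecutive selections differ by k = 12, so their team numbers differ by 12 mod 15 = 12.
gcd(12, 15) = 3, so the sample visits 15/3 = 5 distinct residues mod 15.
Start 9 is team 9; the teams hit are 3, 6, 9, 12, 15.

5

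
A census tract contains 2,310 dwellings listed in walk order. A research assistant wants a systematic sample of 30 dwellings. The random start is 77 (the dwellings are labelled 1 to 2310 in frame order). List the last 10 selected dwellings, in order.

k = N/n = 2310/30 = 77
21st selection = 77 + 20×77 = 1617
22nd: 1617 + 77 = 1694
23rd: 1694 + 77 = 1771
24th: 1771 + 77 = 1848
25th: 1848 + 77 = 1925
26th: 1925 + 77 = 2002
27th: 2002 + 77 = 2079
28th: 2079 + 77 = 2156
29th: 2156 + 77 = 2233
30th: 2233 + 77 = 2310

1617, 1694, 1771, 1848, 1925, 2002, 2079, 2156, 2233, 2310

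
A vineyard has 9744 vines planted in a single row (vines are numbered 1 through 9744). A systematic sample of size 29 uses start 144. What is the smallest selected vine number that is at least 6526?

k = 9744/29 = 336
Steps past start: ⌈(6526 − 144)/336⌉ = ⌈6382/336⌉ = 19
Selected vine: 144 + 19×336 = 6528

6528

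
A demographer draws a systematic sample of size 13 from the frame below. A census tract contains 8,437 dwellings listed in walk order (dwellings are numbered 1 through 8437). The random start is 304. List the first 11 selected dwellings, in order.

304, 953, 1602, 2251, 2900, 3549, 4198, 4847, 5496, 6145, 6794

k = N/n = 8437/13 = 649
dwelling 1: 304
dwelling 2: 304 + 649 = 953
dwelling 3: 953 + 649 = 1602
dwelling 4: 1602 + 649 = 2251
dwelling 5: 2251 + 649 = 2900
dwelling 6: 2900 + 649 = 3549
dwelling 7: 3549 + 649 = 4198
dwelling 8: 4198 + 649 = 4847
dwelling 9: 4847 + 649 = 5496
dwelling 10: 5496 + 649 = 6145
dwelling 11: 6145 + 649 = 6794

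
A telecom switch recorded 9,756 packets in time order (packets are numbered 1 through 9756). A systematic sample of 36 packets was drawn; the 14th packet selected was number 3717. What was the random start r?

194

k = 9756/36 = 271
r = 3717 − (14−1)×271 = 3717 − 3523 = 194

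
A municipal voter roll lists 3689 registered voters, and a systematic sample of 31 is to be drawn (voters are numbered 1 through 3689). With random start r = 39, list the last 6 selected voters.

k = N/n = 3689/31 = 119
26th selection = 39 + 25×119 = 3014
27th: 3014 + 119 = 3133
28th: 3133 + 119 = 3252
29th: 3252 + 119 = 3371
30th: 3371 + 119 = 3490
31st: 3490 + 119 = 3609

3014, 3133, 3252, 3371, 3490, 3609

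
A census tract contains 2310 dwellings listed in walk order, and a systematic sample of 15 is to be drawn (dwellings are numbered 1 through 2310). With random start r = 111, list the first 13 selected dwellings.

111, 265, 419, 573, 727, 881, 1035, 1189, 1343, 1497, 1651, 1805, 1959

k = N/n = 2310/15 = 154
dwelling 1: 111
dwelling 2: 111 + 154 = 265
dwelling 3: 265 + 154 = 419
dwelling 4: 419 + 154 = 573
dwelling 5: 573 + 154 = 727
dwelling 6: 727 + 154 = 881
dwelling 7: 881 + 154 = 1035
dwelling 8: 1035 + 154 = 1189
dwelling 9: 1189 + 154 = 1343
dwelling 10: 1343 + 154 = 1497
dwelling 11: 1497 + 154 = 1651
dwelling 12: 1651 + 154 = 1805
dwelling 13: 1805 + 154 = 1959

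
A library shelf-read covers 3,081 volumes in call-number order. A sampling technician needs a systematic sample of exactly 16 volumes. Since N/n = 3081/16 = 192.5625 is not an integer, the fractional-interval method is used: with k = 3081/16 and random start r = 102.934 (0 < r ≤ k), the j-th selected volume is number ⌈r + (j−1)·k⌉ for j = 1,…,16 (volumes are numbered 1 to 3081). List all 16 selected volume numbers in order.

103, 296, 489, 681, 874, 1066, 1259, 1451, 1644, 1836, 2029, 2222, 2414, 2607, 2799, 2992

j=1: r + 0k = 102.934 → ⌈·⌉ = 103
j=2: r + 1k = 295.4965 → ⌈·⌉ = 296
j=3: r + 2k = 488.059 → ⌈·⌉ = 489
j=4: r + 3k = 680.6215 → ⌈·⌉ = 681
j=5: r + 4k = 873.184 → ⌈·⌉ = 874
j=6: r + 5k = 1065.7465 → ⌈·⌉ = 1066
j=7: r + 6k = 1258.309 → ⌈·⌉ = 1259
j=8: r + 7k = 1450.8715 → ⌈·⌉ = 1451
j=9: r + 8k = 1643.434 → ⌈·⌉ = 1644
j=10: r + 9k = 1835.9965 → ⌈·⌉ = 1836
j=11: r + 10k = 2028.559 → ⌈·⌉ = 2029
j=12: r + 11k = 2221.1215 → ⌈·⌉ = 2222
j=13: r + 12k = 2413.684 → ⌈·⌉ = 2414
j=14: r + 13k = 2606.2465 → ⌈·⌉ = 2607
j=15: r + 14k = 2798.809 → ⌈·⌉ = 2799
j=16: r + 15k = 2991.3715 → ⌈·⌉ = 2992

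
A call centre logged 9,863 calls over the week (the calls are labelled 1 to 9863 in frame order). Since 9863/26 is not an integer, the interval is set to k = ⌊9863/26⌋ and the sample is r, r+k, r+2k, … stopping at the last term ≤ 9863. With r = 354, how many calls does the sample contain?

k = ⌊9863/26⌋ = 379
Achieved size = ⌊(9863 − 354)/379⌋ + 1 = ⌊9509/379⌋ + 1 = 25 + 1 = 26
(last selection: 354 + 25×379 = 9829 ≤ 9863; next would be 10208 > 9863)

26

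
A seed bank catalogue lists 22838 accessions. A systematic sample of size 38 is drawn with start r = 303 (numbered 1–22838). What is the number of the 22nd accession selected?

k = 22838/38 = 601
22nd selection = r + (22−1)·k = 303 + 21×601 = 303 + 12621 = 12924

12924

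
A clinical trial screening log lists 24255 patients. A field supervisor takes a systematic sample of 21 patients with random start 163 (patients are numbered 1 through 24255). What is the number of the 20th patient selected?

k = 24255/21 = 1155
20th selection = r + (20−1)·k = 163 + 19×1155 = 163 + 21945 = 22108

22108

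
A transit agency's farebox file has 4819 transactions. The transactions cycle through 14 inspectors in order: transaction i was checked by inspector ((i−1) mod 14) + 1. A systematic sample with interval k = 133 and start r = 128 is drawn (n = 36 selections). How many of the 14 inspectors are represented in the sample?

Consecutive selections differ by k = 133, so their inspector numbers differ by 133 mod 14 = 7.
gcd(133, 14) = 7, so the sample visits 14/7 = 2 distinct residues mod 14.
Start 128 is inspector 2; the inspectors hit are 2, 9.

2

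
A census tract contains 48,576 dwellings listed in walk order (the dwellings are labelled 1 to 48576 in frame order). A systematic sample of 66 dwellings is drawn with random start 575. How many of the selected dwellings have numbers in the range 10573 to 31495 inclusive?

29

k = 48576/66 = 736
First selection ≥ 10573: 575 + ⌈(10573−575)/736⌉·736 = 575 + 14×736 = 10879
Last selection ≤ 31495: 575 + ⌊(31495−575)/736⌋·736 = 575 + 42×736 = 31487
Count = 42 − 14 + 1 = 29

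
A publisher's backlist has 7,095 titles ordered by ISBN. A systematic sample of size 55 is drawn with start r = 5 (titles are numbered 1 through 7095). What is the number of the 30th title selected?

3746

k = 7095/55 = 129
30th selection = r + (30−1)·k = 5 + 29×129 = 5 + 3741 = 3746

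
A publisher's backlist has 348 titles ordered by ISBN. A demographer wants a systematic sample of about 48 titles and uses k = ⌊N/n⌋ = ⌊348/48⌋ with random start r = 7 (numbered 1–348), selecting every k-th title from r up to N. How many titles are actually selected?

49

k = ⌊348/48⌋ = 7
Achieved size = ⌊(348 − 7)/7⌋ + 1 = ⌊341/7⌋ + 1 = 48 + 1 = 49
(last selection: 7 + 48×7 = 343 ≤ 348; next would be 350 > 348)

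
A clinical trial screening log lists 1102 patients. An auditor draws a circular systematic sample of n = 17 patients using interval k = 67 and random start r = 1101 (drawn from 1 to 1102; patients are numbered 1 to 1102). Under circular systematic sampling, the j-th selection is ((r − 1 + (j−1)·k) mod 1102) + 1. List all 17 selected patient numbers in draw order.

1101, 66, 133, 200, 267, 334, 401, 468, 535, 602, 669, 736, 803, 870, 937, 1004, 1071

Selection 1: 1101
Selection 2: 1101 + 67 = 1168 → 1168 − 1102 = 66
Selection 3: 66 + 67 = 133
Selection 4: 133 + 67 = 200
Selection 5: 200 + 67 = 267
Selection 6: 267 + 67 = 334
Selection 7: 334 + 67 = 401
Selection 8: 401 + 67 = 468
Selection 9: 468 + 67 = 535
Selection 10: 535 + 67 = 602
Selection 11: 602 + 67 = 669
Selection 12: 669 + 67 = 736
Selection 13: 736 + 67 = 803
Selection 14: 803 + 67 = 870
Selection 15: 870 + 67 = 937
Selection 16: 937 + 67 = 1004
Selection 17: 1004 + 67 = 1071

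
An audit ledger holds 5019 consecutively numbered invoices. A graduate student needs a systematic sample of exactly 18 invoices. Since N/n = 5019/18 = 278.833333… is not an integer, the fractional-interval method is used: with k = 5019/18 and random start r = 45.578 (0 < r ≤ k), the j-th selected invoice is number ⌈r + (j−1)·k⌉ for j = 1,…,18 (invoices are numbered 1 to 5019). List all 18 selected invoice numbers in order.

46, 325, 604, 883, 1161, 1440, 1719, 1998, 2277, 2556, 2834, 3113, 3392, 3671, 3950, 4229, 4507, 4786

j=1: r + 0k = 45.578 → ⌈·⌉ = 46
j=2: r + 1k = 324.411333… → ⌈·⌉ = 325
j=3: r + 2k = 603.244666… → ⌈·⌉ = 604
j=4: r + 3k = 882.078 → ⌈·⌉ = 883
j=5: r + 4k = 1160.911333… → ⌈·⌉ = 1161
j=6: r + 5k = 1439.744666… → ⌈·⌉ = 1440
j=7: r + 6k = 1718.578 → ⌈·⌉ = 1719
j=8: r + 7k = 1997.411333… → ⌈·⌉ = 1998
j=9: r + 8k = 2276.244666… → ⌈·⌉ = 2277
j=10: r + 9k = 2555.078 → ⌈·⌉ = 2556
j=11: r + 10k = 2833.911333… → ⌈·⌉ = 2834
j=12: r + 11k = 3112.744666… → ⌈·⌉ = 3113
j=13: r + 12k = 3391.578 → ⌈·⌉ = 3392
j=14: r + 13k = 3670.411333… → ⌈·⌉ = 3671
j=15: r + 14k = 3949.244666… → ⌈·⌉ = 3950
j=16: r + 15k = 4228.078 → ⌈·⌉ = 4229
j=17: r + 16k = 4506.911333… → ⌈·⌉ = 4507
j=18: r + 17k = 4785.744666… → ⌈·⌉ = 4786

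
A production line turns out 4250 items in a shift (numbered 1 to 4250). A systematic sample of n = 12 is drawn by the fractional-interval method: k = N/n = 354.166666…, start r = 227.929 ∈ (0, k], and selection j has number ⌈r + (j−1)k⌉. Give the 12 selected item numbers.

228, 583, 937, 1291, 1645, 1999, 2353, 2708, 3062, 3416, 3770, 4124

j=1: r + 0k = 227.929 → ⌈·⌉ = 228
j=2: r + 1k = 582.095666… → ⌈·⌉ = 583
j=3: r + 2k = 936.262333… → ⌈·⌉ = 937
j=4: r + 3k = 1290.429 → ⌈·⌉ = 1291
j=5: r + 4k = 1644.595666… → ⌈·⌉ = 1645
j=6: r + 5k = 1998.762333… → ⌈·⌉ = 1999
j=7: r + 6k = 2352.929 → ⌈·⌉ = 2353
j=8: r + 7k = 2707.095666… → ⌈·⌉ = 2708
j=9: r + 8k = 3061.262333… → ⌈·⌉ = 3062
j=10: r + 9k = 3415.429 → ⌈·⌉ = 3416
j=11: r + 10k = 3769.595666… → ⌈·⌉ = 3770
j=12: r + 11k = 4123.762333… → ⌈·⌉ = 4124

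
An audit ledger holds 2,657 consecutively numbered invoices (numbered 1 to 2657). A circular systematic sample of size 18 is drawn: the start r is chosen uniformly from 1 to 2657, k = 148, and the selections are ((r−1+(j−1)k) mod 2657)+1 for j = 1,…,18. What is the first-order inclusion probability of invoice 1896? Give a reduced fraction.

18/2657

For each position j, as r ranges over 1…2657 the j-th selection hits every invoice exactly once, so invoice 1896 is selected for exactly 18 of the 2657 starts.
Inclusion probability = 18/2657.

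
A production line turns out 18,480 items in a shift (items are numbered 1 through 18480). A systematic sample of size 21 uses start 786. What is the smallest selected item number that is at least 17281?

17506

k = 18480/21 = 880
Steps past start: ⌈(17281 − 786)/880⌉ = ⌈16495/880⌉ = 19
Selected item: 786 + 19×880 = 17506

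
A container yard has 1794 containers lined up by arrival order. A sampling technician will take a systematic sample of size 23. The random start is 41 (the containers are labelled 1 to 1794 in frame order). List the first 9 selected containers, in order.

41, 119, 197, 275, 353, 431, 509, 587, 665

k = N/n = 1794/23 = 78
container 1: 41
container 2: 41 + 78 = 119
container 3: 119 + 78 = 197
container 4: 197 + 78 = 275
container 5: 275 + 78 = 353
container 6: 353 + 78 = 431
container 7: 431 + 78 = 509
container 8: 509 + 78 = 587
container 9: 587 + 78 = 665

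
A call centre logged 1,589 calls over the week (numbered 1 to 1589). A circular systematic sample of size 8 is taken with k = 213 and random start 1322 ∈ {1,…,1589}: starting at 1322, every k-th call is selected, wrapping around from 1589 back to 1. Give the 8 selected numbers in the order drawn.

1322, 1535, 159, 372, 585, 798, 1011, 1224

Selection 1: 1322
Selection 2: 1322 + 213 = 1535
Selection 3: 1535 + 213 = 1748 → 1748 − 1589 = 159
Selection 4: 159 + 213 = 372
Selection 5: 372 + 213 = 585
Selection 6: 585 + 213 = 798
Selection 7: 798 + 213 = 1011
Selection 8: 1011 + 213 = 1224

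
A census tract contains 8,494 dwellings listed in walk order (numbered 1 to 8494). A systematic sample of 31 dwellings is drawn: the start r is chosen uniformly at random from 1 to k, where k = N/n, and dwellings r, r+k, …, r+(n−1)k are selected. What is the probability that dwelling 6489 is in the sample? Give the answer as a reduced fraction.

k = 8494/31 = 274.
Dwelling 6489 is selected iff r ≡ 6489 (mod 274); exactly one such r in {1,…,274}.
Inclusion probability = 1/274.

1/274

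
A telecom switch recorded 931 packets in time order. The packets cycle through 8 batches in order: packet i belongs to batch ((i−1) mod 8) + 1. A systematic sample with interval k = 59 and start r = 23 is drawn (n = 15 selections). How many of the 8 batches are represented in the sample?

Consecutive selections differ by k = 59, so their batch numbers differ by 59 mod 8 = 3.
gcd(59, 8) = 1, so the sample visits 8/1 = 8 distinct residues mod 8.
Start 23 is batch 7; the batches hit are 1, 2, 3, 4, 5, 6, 7, 8.

8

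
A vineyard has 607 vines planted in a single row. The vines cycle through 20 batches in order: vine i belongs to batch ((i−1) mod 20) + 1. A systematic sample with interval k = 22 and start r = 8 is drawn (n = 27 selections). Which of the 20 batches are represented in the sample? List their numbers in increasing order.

Consecutive selections differ by k = 22, so their batch numbers differ by 22 mod 20 = 2.
gcd(22, 20) = 2, so the sample visits 20/2 = 10 distinct residues mod 20.
Start 8 is batch 8; the batches hit are 2, 4, 6, 8, 10, 12, 14, 16, 18, 20.

2, 4, 6, 8, 10, 12, 14, 16, 18, 20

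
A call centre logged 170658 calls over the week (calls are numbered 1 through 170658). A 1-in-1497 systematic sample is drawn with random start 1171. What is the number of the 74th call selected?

110452

k = 1497
74th selection = r + (74−1)·k = 1171 + 73×1497 = 1171 + 109281 = 110452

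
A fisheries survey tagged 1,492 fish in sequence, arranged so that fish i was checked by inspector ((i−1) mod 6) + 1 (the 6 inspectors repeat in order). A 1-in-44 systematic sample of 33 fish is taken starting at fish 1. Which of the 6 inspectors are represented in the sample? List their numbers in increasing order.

Consecutive selections differ by k = 44, so their inspector numbers differ by 44 mod 6 = 2.
gcd(44, 6) = 2, so the sample visits 6/2 = 3 distinct residues mod 6.
Start 1 is inspector 1; the inspectors hit are 1, 3, 5.

1, 3, 5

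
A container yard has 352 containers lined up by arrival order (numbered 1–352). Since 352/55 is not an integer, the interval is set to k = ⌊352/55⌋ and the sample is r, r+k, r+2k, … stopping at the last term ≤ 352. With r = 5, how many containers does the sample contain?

k = ⌊352/55⌋ = 6
Achieved size = ⌊(352 − 5)/6⌋ + 1 = ⌊347/6⌋ + 1 = 57 + 1 = 58
(last selection: 5 + 57×6 = 347 ≤ 352; next would be 353 > 352)

58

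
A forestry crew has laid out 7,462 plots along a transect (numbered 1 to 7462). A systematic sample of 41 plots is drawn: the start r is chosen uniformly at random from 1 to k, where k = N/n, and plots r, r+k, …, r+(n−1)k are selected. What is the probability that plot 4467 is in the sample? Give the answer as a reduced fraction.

1/182

k = 7462/41 = 182.
Plot 4467 is selected iff r ≡ 4467 (mod 182); exactly one such r in {1,…,182}.
Inclusion probability = 1/182.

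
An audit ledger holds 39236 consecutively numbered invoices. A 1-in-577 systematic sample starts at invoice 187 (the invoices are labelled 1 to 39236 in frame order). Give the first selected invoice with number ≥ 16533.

k = 577
Steps past start: ⌈(16533 − 187)/577⌉ = ⌈16346/577⌉ = 29
Selected invoice: 187 + 29×577 = 16920

16920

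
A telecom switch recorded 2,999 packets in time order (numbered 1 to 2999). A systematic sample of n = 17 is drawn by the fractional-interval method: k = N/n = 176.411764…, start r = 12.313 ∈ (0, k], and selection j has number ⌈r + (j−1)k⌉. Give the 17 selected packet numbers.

j=1: r + 0k = 12.313 → ⌈·⌉ = 13
j=2: r + 1k = 188.724764… → ⌈·⌉ = 189
j=3: r + 2k = 365.136529… → ⌈·⌉ = 366
j=4: r + 3k = 541.548294… → ⌈·⌉ = 542
j=5: r + 4k = 717.960058… → ⌈·⌉ = 718
j=6: r + 5k = 894.371823… → ⌈·⌉ = 895
j=7: r + 6k = 1070.783588… → ⌈·⌉ = 1071
j=8: r + 7k = 1247.195352… → ⌈·⌉ = 1248
j=9: r + 8k = 1423.607117… → ⌈·⌉ = 1424
j=10: r + 9k = 1600.018882… → ⌈·⌉ = 1601
j=11: r + 10k = 1776.430647… → ⌈·⌉ = 1777
j=12: r + 11k = 1952.842411… → ⌈·⌉ = 1953
j=13: r + 12k = 2129.254176… → ⌈·⌉ = 2130
j=14: r + 13k = 2305.665941… → ⌈·⌉ = 2306
j=15: r + 14k = 2482.077705… → ⌈·⌉ = 2483
j=16: r + 15k = 2658.489470… → ⌈·⌉ = 2659
j=17: r + 16k = 2834.901235… → ⌈·⌉ = 2835

13, 189, 366, 542, 718, 895, 1071, 1248, 1424, 1601, 1777, 1953, 2130, 2306, 2483, 2659, 2835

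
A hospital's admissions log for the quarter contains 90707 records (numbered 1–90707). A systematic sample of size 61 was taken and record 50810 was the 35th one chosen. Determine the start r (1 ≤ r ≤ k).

252

k = 90707/61 = 1487
r = 50810 − (35−1)×1487 = 50810 − 50558 = 252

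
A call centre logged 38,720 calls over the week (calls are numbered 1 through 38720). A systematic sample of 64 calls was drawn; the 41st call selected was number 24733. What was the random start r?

533

k = 38720/64 = 605
r = 24733 − (41−1)×605 = 24733 − 24200 = 533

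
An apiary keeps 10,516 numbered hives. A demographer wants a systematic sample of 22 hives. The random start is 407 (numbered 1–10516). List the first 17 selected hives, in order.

407, 885, 1363, 1841, 2319, 2797, 3275, 3753, 4231, 4709, 5187, 5665, 6143, 6621, 7099, 7577, 8055

k = N/n = 10516/22 = 478
hive 1: 407
hive 2: 407 + 478 = 885
hive 3: 885 + 478 = 1363
hive 4: 1363 + 478 = 1841
hive 5: 1841 + 478 = 2319
hive 6: 2319 + 478 = 2797
hive 7: 2797 + 478 = 3275
hive 8: 3275 + 478 = 3753
hive 9: 3753 + 478 = 4231
hive 10: 4231 + 478 = 4709
hive 11: 4709 + 478 = 5187
hive 12: 5187 + 478 = 5665
hive 13: 5665 + 478 = 6143
hive 14: 6143 + 478 = 6621
hive 15: 6621 + 478 = 7099
hive 16: 7099 + 478 = 7577
hive 17: 7577 + 478 = 8055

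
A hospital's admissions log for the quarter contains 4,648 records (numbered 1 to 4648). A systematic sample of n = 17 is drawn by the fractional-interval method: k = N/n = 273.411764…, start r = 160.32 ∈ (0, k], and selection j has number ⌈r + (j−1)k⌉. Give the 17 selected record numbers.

161, 434, 708, 981, 1254, 1528, 1801, 2075, 2348, 2622, 2895, 3168, 3442, 3715, 3989, 4262, 4535

j=1: r + 0k = 160.32 → ⌈·⌉ = 161
j=2: r + 1k = 433.731764… → ⌈·⌉ = 434
j=3: r + 2k = 707.143529… → ⌈·⌉ = 708
j=4: r + 3k = 980.555294… → ⌈·⌉ = 981
j=5: r + 4k = 1253.967058… → ⌈·⌉ = 1254
j=6: r + 5k = 1527.378823… → ⌈·⌉ = 1528
j=7: r + 6k = 1800.790588… → ⌈·⌉ = 1801
j=8: r + 7k = 2074.202352… → ⌈·⌉ = 2075
j=9: r + 8k = 2347.614117… → ⌈·⌉ = 2348
j=10: r + 9k = 2621.025882… → ⌈·⌉ = 2622
j=11: r + 10k = 2894.437647… → ⌈·⌉ = 2895
j=12: r + 11k = 3167.849411… → ⌈·⌉ = 3168
j=13: r + 12k = 3441.261176… → ⌈·⌉ = 3442
j=14: r + 13k = 3714.672941… → ⌈·⌉ = 3715
j=15: r + 14k = 3988.084705… → ⌈·⌉ = 3989
j=16: r + 15k = 4261.496470… → ⌈·⌉ = 4262
j=17: r + 16k = 4534.908235… → ⌈·⌉ = 4535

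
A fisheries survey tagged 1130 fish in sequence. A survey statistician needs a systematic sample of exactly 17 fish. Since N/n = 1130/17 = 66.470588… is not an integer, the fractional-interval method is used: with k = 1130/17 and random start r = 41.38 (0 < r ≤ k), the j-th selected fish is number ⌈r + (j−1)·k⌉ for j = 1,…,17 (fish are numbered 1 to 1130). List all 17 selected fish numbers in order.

42, 108, 175, 241, 308, 374, 441, 507, 574, 640, 707, 773, 840, 906, 972, 1039, 1105

j=1: r + 0k = 41.38 → ⌈·⌉ = 42
j=2: r + 1k = 107.850588… → ⌈·⌉ = 108
j=3: r + 2k = 174.321176… → ⌈·⌉ = 175
j=4: r + 3k = 240.791764… → ⌈·⌉ = 241
j=5: r + 4k = 307.262352… → ⌈·⌉ = 308
j=6: r + 5k = 373.732941… → ⌈·⌉ = 374
j=7: r + 6k = 440.203529… → ⌈·⌉ = 441
j=8: r + 7k = 506.674117… → ⌈·⌉ = 507
j=9: r + 8k = 573.144705… → ⌈·⌉ = 574
j=10: r + 9k = 639.615294… → ⌈·⌉ = 640
j=11: r + 10k = 706.085882… → ⌈·⌉ = 707
j=12: r + 11k = 772.556470… → ⌈·⌉ = 773
j=13: r + 12k = 839.027058… → ⌈·⌉ = 840
j=14: r + 13k = 905.497647… → ⌈·⌉ = 906
j=15: r + 14k = 971.968235… → ⌈·⌉ = 972
j=16: r + 15k = 1038.438823… → ⌈·⌉ = 1039
j=17: r + 16k = 1104.909411… → ⌈·⌉ = 1105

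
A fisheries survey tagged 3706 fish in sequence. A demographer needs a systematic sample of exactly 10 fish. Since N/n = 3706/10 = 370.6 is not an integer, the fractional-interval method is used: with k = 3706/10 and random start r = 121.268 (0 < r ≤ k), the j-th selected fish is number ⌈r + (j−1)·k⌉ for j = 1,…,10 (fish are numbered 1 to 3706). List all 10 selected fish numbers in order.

j=1: r + 0k = 121.268 → ⌈·⌉ = 122
j=2: r + 1k = 491.868 → ⌈·⌉ = 492
j=3: r + 2k = 862.468 → ⌈·⌉ = 863
j=4: r + 3k = 1233.068 → ⌈·⌉ = 1234
j=5: r + 4k = 1603.668 → ⌈·⌉ = 1604
j=6: r + 5k = 1974.268 → ⌈·⌉ = 1975
j=7: r + 6k = 2344.868 → ⌈·⌉ = 2345
j=8: r + 7k = 2715.468 → ⌈·⌉ = 2716
j=9: r + 8k = 3086.068 → ⌈·⌉ = 3087
j=10: r + 9k = 3456.668 → ⌈·⌉ = 3457

122, 492, 863, 1234, 1604, 1975, 2345, 2716, 3087, 3457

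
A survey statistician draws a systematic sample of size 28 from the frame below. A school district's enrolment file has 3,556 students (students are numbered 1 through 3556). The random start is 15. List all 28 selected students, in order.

15, 142, 269, 396, 523, 650, 777, 904, 1031, 1158, 1285, 1412, 1539, 1666, 1793, 1920, 2047, 2174, 2301, 2428, 2555, 2682, 2809, 2936, 3063, 3190, 3317, 3444

k = N/n = 3556/28 = 127
student 1: 15
student 2: 15 + 127 = 142
student 3: 142 + 127 = 269
student 4: 269 + 127 = 396
student 5: 396 + 127 = 523
student 6: 523 + 127 = 650
student 7: 650 + 127 = 777
student 8: 777 + 127 = 904
student 9: 904 + 127 = 1031
student 10: 1031 + 127 = 1158
student 11: 1158 + 127 = 1285
student 12: 1285 + 127 = 1412
student 13: 1412 + 127 = 1539
student 14: 1539 + 127 = 1666
student 15: 1666 + 127 = 1793
student 16: 1793 + 127 = 1920
student 17: 1920 + 127 = 2047
student 18: 2047 + 127 = 2174
student 19: 2174 + 127 = 2301
student 20: 2301 + 127 = 2428
student 21: 2428 + 127 = 2555
student 22: 2555 + 127 = 2682
student 23: 2682 + 127 = 2809
student 24: 2809 + 127 = 2936
student 25: 2936 + 127 = 3063
student 26: 3063 + 127 = 3190
student 27: 3190 + 127 = 3317
student 28: 3317 + 127 = 3444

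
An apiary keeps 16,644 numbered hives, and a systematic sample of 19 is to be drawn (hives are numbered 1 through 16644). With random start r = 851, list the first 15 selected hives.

k = N/n = 16644/19 = 876
hive 1: 851
hive 2: 851 + 876 = 1727
hive 3: 1727 + 876 = 2603
hive 4: 2603 + 876 = 3479
hive 5: 3479 + 876 = 4355
hive 6: 4355 + 876 = 5231
hive 7: 5231 + 876 = 6107
hive 8: 6107 + 876 = 6983
hive 9: 6983 + 876 = 7859
hive 10: 7859 + 876 = 8735
hive 11: 8735 + 876 = 9611
hive 12: 9611 + 876 = 10487
hive 13: 10487 + 876 = 11363
hive 14: 11363 + 876 = 12239
hive 15: 12239 + 876 = 13115

851, 1727, 2603, 3479, 4355, 5231, 6107, 6983, 7859, 8735, 9611, 10487, 11363, 12239, 13115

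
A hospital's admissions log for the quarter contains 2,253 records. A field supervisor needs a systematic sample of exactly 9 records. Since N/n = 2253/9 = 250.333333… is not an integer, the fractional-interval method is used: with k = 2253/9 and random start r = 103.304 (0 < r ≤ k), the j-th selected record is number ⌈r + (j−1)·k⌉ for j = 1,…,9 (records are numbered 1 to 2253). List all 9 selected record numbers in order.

104, 354, 604, 855, 1105, 1355, 1606, 1856, 2106

j=1: r + 0k = 103.304 → ⌈·⌉ = 104
j=2: r + 1k = 353.637333… → ⌈·⌉ = 354
j=3: r + 2k = 603.970666… → ⌈·⌉ = 604
j=4: r + 3k = 854.304 → ⌈·⌉ = 855
j=5: r + 4k = 1104.637333… → ⌈·⌉ = 1105
j=6: r + 5k = 1354.970666… → ⌈·⌉ = 1355
j=7: r + 6k = 1605.304 → ⌈·⌉ = 1606
j=8: r + 7k = 1855.637333… → ⌈·⌉ = 1856
j=9: r + 8k = 2105.970666… → ⌈·⌉ = 2106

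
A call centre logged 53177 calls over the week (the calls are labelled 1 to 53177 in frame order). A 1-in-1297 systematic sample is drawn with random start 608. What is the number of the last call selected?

k = 1297
41st selection = r + (41−1)·k = 608 + 40×1297 = 608 + 51880 = 52488

52488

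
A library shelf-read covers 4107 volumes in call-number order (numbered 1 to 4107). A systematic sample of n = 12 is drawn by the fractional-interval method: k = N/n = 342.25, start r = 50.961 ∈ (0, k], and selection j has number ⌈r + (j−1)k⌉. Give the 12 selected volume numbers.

51, 394, 736, 1078, 1420, 1763, 2105, 2447, 2789, 3132, 3474, 3816

j=1: r + 0k = 50.961 → ⌈·⌉ = 51
j=2: r + 1k = 393.211 → ⌈·⌉ = 394
j=3: r + 2k = 735.461 → ⌈·⌉ = 736
j=4: r + 3k = 1077.711 → ⌈·⌉ = 1078
j=5: r + 4k = 1419.961 → ⌈·⌉ = 1420
j=6: r + 5k = 1762.211 → ⌈·⌉ = 1763
j=7: r + 6k = 2104.461 → ⌈·⌉ = 2105
j=8: r + 7k = 2446.711 → ⌈·⌉ = 2447
j=9: r + 8k = 2788.961 → ⌈·⌉ = 2789
j=10: r + 9k = 3131.211 → ⌈·⌉ = 3132
j=11: r + 10k = 3473.461 → ⌈·⌉ = 3474
j=12: r + 11k = 3815.711 → ⌈·⌉ = 3816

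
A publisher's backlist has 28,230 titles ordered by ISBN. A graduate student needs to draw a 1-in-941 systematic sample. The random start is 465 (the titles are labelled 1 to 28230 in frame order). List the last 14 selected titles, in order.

15521, 16462, 17403, 18344, 19285, 20226, 21167, 22108, 23049, 23990, 24931, 25872, 26813, 27754

17th selection = 465 + 16×941 = 15521
18th: 15521 + 941 = 16462
19th: 16462 + 941 = 17403
20th: 17403 + 941 = 18344
21st: 18344 + 941 = 19285
22nd: 19285 + 941 = 20226
23rd: 20226 + 941 = 21167
24th: 21167 + 941 = 22108
25th: 22108 + 941 = 23049
26th: 23049 + 941 = 23990
27th: 23990 + 941 = 24931
28th: 24931 + 941 = 25872
29th: 25872 + 941 = 26813
30th: 26813 + 941 = 27754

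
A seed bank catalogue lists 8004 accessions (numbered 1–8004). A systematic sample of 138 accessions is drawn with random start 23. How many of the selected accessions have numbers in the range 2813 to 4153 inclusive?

k = 8004/138 = 58
First selection ≥ 2813: 23 + ⌈(2813−23)/58⌉·58 = 23 + 49×58 = 2865
Last selection ≤ 4153: 23 + ⌊(4153−23)/58⌋·58 = 23 + 71×58 = 4141
Count = 71 − 49 + 1 = 23

23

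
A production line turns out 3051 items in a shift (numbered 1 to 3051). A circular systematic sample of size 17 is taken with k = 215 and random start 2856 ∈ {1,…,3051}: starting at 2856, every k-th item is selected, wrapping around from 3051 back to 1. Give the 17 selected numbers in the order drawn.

Selection 1: 2856
Selection 2: 2856 + 215 = 3071 → 3071 − 3051 = 20
Selection 3: 20 + 215 = 235
Selection 4: 235 + 215 = 450
Selection 5: 450 + 215 = 665
Selection 6: 665 + 215 = 880
Selection 7: 880 + 215 = 1095
Selection 8: 1095 + 215 = 1310
Selection 9: 1310 + 215 = 1525
Selection 10: 1525 + 215 = 1740
Selection 11: 1740 + 215 = 1955
Selection 12: 1955 + 215 = 2170
Selection 13: 2170 + 215 = 2385
Selection 14: 2385 + 215 = 2600
Selection 15: 2600 + 215 = 2815
Selection 16: 2815 + 215 = 3030
Selection 17: 3030 + 215 = 3245 → 3245 − 3051 = 194

2856, 20, 235, 450, 665, 880, 1095, 1310, 1525, 1740, 1955, 2170, 2385, 2600, 2815, 3030, 194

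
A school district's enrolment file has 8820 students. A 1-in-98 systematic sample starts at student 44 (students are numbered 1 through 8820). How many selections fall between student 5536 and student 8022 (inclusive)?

25

k = 98
First selection ≥ 5536: 44 + ⌈(5536−44)/98⌉·98 = 44 + 57×98 = 5630
Last selection ≤ 8022: 44 + ⌊(8022−44)/98⌋·98 = 44 + 81×98 = 7982
Count = 81 − 57 + 1 = 25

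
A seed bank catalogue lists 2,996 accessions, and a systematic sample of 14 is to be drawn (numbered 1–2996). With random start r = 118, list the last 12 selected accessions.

k = N/n = 2996/14 = 214
3rd selection = 118 + 2×214 = 546
4th: 546 + 214 = 760
5th: 760 + 214 = 974
6th: 974 + 214 = 1188
7th: 1188 + 214 = 1402
8th: 1402 + 214 = 1616
9th: 1616 + 214 = 1830
10th: 1830 + 214 = 2044
11th: 2044 + 214 = 2258
12th: 2258 + 214 = 2472
13th: 2472 + 214 = 2686
14th: 2686 + 214 = 2900

546, 760, 974, 1188, 1402, 1616, 1830, 2044, 2258, 2472, 2686, 2900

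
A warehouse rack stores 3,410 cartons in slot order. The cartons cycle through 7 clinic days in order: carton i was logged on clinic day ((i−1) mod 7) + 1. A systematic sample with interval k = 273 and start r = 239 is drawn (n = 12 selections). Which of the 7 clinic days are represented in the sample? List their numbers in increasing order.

1

Consecutive selections differ by k = 273, so their clinic day numbers differ by 273 mod 7 = 0.
gcd(273, 7) = 7, so the sample visits 7/7 = 1 distinct residues mod 7.
Start 239 is clinic day 1; the clinic days hit are 1.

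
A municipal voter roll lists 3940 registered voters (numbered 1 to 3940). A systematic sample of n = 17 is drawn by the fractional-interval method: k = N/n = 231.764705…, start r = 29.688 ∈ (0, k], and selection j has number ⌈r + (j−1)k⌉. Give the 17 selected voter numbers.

30, 262, 494, 725, 957, 1189, 1421, 1653, 1884, 2116, 2348, 2580, 2811, 3043, 3275, 3507, 3738

j=1: r + 0k = 29.688 → ⌈·⌉ = 30
j=2: r + 1k = 261.452705… → ⌈·⌉ = 262
j=3: r + 2k = 493.217411… → ⌈·⌉ = 494
j=4: r + 3k = 724.982117… → ⌈·⌉ = 725
j=5: r + 4k = 956.746823… → ⌈·⌉ = 957
j=6: r + 5k = 1188.511529… → ⌈·⌉ = 1189
j=7: r + 6k = 1420.276235… → ⌈·⌉ = 1421
j=8: r + 7k = 1652.040941… → ⌈·⌉ = 1653
j=9: r + 8k = 1883.805647… → ⌈·⌉ = 1884
j=10: r + 9k = 2115.570352… → ⌈·⌉ = 2116
j=11: r + 10k = 2347.335058… → ⌈·⌉ = 2348
j=12: r + 11k = 2579.099764… → ⌈·⌉ = 2580
j=13: r + 12k = 2810.864470… → ⌈·⌉ = 2811
j=14: r + 13k = 3042.629176… → ⌈·⌉ = 3043
j=15: r + 14k = 3274.393882… → ⌈·⌉ = 3275
j=16: r + 15k = 3506.158588… → ⌈·⌉ = 3507
j=17: r + 16k = 3737.923294… → ⌈·⌉ = 3738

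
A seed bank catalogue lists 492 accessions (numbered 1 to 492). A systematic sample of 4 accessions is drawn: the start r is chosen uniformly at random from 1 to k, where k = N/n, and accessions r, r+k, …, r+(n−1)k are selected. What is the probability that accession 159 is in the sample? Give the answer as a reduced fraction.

1/123

k = 492/4 = 123.
Accession 159 is selected iff r ≡ 159 (mod 123); exactly one such r in {1,…,123}.
Inclusion probability = 1/123.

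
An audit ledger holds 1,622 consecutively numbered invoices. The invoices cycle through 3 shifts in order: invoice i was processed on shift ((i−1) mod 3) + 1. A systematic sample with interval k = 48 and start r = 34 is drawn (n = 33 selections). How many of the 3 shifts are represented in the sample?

Consecutive selections differ by k = 48, so their shift numbers differ by 48 mod 3 = 0.
gcd(48, 3) = 3, so the sample visits 3/3 = 1 distinct residues mod 3.
Start 34 is shift 1; the shifts hit are 1.

1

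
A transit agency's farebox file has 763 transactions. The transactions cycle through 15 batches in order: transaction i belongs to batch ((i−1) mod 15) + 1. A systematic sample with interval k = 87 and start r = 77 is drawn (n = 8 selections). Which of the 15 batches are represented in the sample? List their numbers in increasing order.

Consecutive selections differ by k = 87, so their batch numbers differ by 87 mod 15 = 12.
gcd(87, 15) = 3, so the sample visits 15/3 = 5 distinct residues mod 15.
Start 77 is batch 2; the batches hit are 2, 5, 8, 11, 14.

2, 5, 8, 11, 14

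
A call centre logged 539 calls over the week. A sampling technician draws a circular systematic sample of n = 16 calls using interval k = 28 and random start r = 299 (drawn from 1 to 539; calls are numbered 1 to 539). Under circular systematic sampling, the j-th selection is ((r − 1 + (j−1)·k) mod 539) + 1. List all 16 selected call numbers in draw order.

Selection 1: 299
Selection 2: 299 + 28 = 327
Selection 3: 327 + 28 = 355
Selection 4: 355 + 28 = 383
Selection 5: 383 + 28 = 411
Selection 6: 411 + 28 = 439
Selection 7: 439 + 28 = 467
Selection 8: 467 + 28 = 495
Selection 9: 495 + 28 = 523
Selection 10: 523 + 28 = 551 → 551 − 539 = 12
Selection 11: 12 + 28 = 40
Selection 12: 40 + 28 = 68
Selection 13: 68 + 28 = 96
Selection 14: 96 + 28 = 124
Selection 15: 124 + 28 = 152
Selection 16: 152 + 28 = 180

299, 327, 355, 383, 411, 439, 467, 495, 523, 12, 40, 68, 96, 124, 152, 180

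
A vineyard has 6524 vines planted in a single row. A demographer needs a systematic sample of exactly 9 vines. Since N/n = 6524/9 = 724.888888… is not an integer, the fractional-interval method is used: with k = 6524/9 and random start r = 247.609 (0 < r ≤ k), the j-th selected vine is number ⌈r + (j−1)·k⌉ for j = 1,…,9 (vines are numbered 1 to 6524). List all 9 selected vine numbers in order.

j=1: r + 0k = 247.609 → ⌈·⌉ = 248
j=2: r + 1k = 972.497888… → ⌈·⌉ = 973
j=3: r + 2k = 1697.386777… → ⌈·⌉ = 1698
j=4: r + 3k = 2422.275666… → ⌈·⌉ = 2423
j=5: r + 4k = 3147.164555… → ⌈·⌉ = 3148
j=6: r + 5k = 3872.053444… → ⌈·⌉ = 3873
j=7: r + 6k = 4596.942333… → ⌈·⌉ = 4597
j=8: r + 7k = 5321.831222… → ⌈·⌉ = 5322
j=9: r + 8k = 6046.720111… → ⌈·⌉ = 6047

248, 973, 1698, 2423, 3148, 3873, 4597, 5322, 6047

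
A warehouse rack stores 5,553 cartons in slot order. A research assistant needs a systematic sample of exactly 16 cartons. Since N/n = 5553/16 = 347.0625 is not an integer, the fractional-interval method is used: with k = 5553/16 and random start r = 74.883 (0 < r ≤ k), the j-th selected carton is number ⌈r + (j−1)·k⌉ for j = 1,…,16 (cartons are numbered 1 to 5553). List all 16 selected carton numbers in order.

j=1: r + 0k = 74.883 → ⌈·⌉ = 75
j=2: r + 1k = 421.9455 → ⌈·⌉ = 422
j=3: r + 2k = 769.008 → ⌈·⌉ = 770
j=4: r + 3k = 1116.0705 → ⌈·⌉ = 1117
j=5: r + 4k = 1463.133 → ⌈·⌉ = 1464
j=6: r + 5k = 1810.1955 → ⌈·⌉ = 1811
j=7: r + 6k = 2157.258 → ⌈·⌉ = 2158
j=8: r + 7k = 2504.3205 → ⌈·⌉ = 2505
j=9: r + 8k = 2851.383 → ⌈·⌉ = 2852
j=10: r + 9k = 3198.4455 → ⌈·⌉ = 3199
j=11: r + 10k = 3545.508 → ⌈·⌉ = 3546
j=12: r + 11k = 3892.5705 → ⌈·⌉ = 3893
j=13: r + 12k = 4239.633 → ⌈·⌉ = 4240
j=14: r + 13k = 4586.6955 → ⌈·⌉ = 4587
j=15: r + 14k = 4933.758 → ⌈·⌉ = 4934
j=16: r + 15k = 5280.8205 → ⌈·⌉ = 5281

75, 422, 770, 1117, 1464, 1811, 2158, 2505, 2852, 3199, 3546, 3893, 4240, 4587, 4934, 5281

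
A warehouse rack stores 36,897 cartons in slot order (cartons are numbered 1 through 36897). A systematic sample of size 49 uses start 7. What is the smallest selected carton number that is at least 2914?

3019

k = 36897/49 = 753
Steps past start: ⌈(2914 − 7)/753⌉ = ⌈2907/753⌉ = 4
Selected carton: 7 + 4×753 = 3019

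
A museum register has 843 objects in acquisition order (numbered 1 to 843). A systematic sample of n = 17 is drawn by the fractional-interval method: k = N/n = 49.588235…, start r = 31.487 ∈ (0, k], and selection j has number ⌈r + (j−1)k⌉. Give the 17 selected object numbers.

j=1: r + 0k = 31.487 → ⌈·⌉ = 32
j=2: r + 1k = 81.075235… → ⌈·⌉ = 82
j=3: r + 2k = 130.663470… → ⌈·⌉ = 131
j=4: r + 3k = 180.251705… → ⌈·⌉ = 181
j=5: r + 4k = 229.839941… → ⌈·⌉ = 230
j=6: r + 5k = 279.428176… → ⌈·⌉ = 280
j=7: r + 6k = 329.016411… → ⌈·⌉ = 330
j=8: r + 7k = 378.604647… → ⌈·⌉ = 379
j=9: r + 8k = 428.192882… → ⌈·⌉ = 429
j=10: r + 9k = 477.781117… → ⌈·⌉ = 478
j=11: r + 10k = 527.369352… → ⌈·⌉ = 528
j=12: r + 11k = 576.957588… → ⌈·⌉ = 577
j=13: r + 12k = 626.545823… → ⌈·⌉ = 627
j=14: r + 13k = 676.134058… → ⌈·⌉ = 677
j=15: r + 14k = 725.722294… → ⌈·⌉ = 726
j=16: r + 15k = 775.310529… → ⌈·⌉ = 776
j=17: r + 16k = 824.898764… → ⌈·⌉ = 825

32, 82, 131, 181, 230, 280, 330, 379, 429, 478, 528, 577, 627, 677, 726, 776, 825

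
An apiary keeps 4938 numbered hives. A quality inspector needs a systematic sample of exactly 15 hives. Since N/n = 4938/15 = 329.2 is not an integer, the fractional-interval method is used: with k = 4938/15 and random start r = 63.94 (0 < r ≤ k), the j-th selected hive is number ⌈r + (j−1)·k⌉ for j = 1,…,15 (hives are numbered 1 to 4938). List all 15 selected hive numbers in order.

64, 394, 723, 1052, 1381, 1710, 2040, 2369, 2698, 3027, 3356, 3686, 4015, 4344, 4673

j=1: r + 0k = 63.94 → ⌈·⌉ = 64
j=2: r + 1k = 393.14 → ⌈·⌉ = 394
j=3: r + 2k = 722.34 → ⌈·⌉ = 723
j=4: r + 3k = 1051.54 → ⌈·⌉ = 1052
j=5: r + 4k = 1380.74 → ⌈·⌉ = 1381
j=6: r + 5k = 1709.94 → ⌈·⌉ = 1710
j=7: r + 6k = 2039.14 → ⌈·⌉ = 2040
j=8: r + 7k = 2368.34 → ⌈·⌉ = 2369
j=9: r + 8k = 2697.54 → ⌈·⌉ = 2698
j=10: r + 9k = 3026.74 → ⌈·⌉ = 3027
j=11: r + 10k = 3355.94 → ⌈·⌉ = 3356
j=12: r + 11k = 3685.14 → ⌈·⌉ = 3686
j=13: r + 12k = 4014.34 → ⌈·⌉ = 4015
j=14: r + 13k = 4343.54 → ⌈·⌉ = 4344
j=15: r + 14k = 4672.74 → ⌈·⌉ = 4673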